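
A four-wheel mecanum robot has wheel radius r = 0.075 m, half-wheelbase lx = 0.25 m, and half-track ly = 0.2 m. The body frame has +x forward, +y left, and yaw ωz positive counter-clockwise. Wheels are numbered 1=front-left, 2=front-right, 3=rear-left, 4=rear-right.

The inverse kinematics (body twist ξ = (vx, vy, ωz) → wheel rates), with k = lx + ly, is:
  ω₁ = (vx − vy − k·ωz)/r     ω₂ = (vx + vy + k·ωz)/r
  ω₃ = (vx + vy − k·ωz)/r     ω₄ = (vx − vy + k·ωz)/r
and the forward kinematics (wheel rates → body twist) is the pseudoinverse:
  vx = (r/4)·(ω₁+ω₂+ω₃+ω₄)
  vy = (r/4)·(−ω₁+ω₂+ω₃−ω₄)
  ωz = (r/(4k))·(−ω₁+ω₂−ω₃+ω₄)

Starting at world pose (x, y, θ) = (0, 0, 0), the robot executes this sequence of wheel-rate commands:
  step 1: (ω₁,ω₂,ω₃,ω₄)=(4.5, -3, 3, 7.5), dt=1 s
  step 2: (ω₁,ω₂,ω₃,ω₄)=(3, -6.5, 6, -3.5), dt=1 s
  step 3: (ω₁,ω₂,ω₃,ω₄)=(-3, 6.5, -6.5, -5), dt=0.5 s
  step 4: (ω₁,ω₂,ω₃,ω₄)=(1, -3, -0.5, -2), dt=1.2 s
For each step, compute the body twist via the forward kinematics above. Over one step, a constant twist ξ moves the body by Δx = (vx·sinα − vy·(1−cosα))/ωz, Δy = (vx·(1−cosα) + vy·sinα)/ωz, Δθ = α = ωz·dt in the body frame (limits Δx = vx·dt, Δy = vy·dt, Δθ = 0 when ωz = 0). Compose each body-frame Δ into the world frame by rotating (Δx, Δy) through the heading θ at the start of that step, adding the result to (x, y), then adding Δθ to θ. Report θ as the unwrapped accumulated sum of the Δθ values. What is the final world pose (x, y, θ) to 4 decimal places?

step 1: ξ=(vx,vy,ωz)=(0.2250, -0.2250, -0.1250), dt=1.0 → body Δ=(0.2104, -0.2385, -0.1250) → world pose (0.2104, -0.2385, -0.1250)
step 2: ξ=(vx,vy,ωz)=(-0.0188, 0.0000, -0.7917), dt=1.0 → body Δ=(-0.0169, 0.0070, -0.7917) → world pose (0.1945, -0.2294, -0.9167)
step 3: ξ=(vx,vy,ωz)=(-0.1500, 0.1500, 0.4583), dt=0.5 → body Δ=(-0.0829, 0.0658, 0.2292) → world pose (0.1963, -0.1236, -0.6875)
step 4: ξ=(vx,vy,ωz)=(-0.0844, -0.0469, -0.2292), dt=1.2 → body Δ=(-0.1077, -0.0417, -0.2750) → world pose (0.0866, -0.0875, -0.9625)

(0.0866, -0.0875, -0.9625)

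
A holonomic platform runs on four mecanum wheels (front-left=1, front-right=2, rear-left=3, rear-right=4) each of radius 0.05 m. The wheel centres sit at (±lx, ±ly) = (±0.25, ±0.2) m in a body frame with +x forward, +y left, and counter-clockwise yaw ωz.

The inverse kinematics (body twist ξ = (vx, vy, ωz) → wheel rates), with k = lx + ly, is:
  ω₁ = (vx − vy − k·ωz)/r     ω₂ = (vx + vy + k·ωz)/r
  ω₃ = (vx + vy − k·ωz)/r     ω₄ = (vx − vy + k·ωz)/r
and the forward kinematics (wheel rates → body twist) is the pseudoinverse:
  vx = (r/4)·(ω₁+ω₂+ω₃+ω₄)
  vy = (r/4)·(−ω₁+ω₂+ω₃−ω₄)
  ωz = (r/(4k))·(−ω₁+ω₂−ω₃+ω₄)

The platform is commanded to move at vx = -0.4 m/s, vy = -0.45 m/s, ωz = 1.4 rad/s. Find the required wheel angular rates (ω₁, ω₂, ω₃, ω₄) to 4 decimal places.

(-11.6000, -4.4000, -29.6000, 13.6000)

k = lx + ly = 0.25 + 0.2 = 0.4500;  k·ωz = 0.4500·1.4 = 0.6300
ω₁ (FL) = (vx − vy − k·ωz)/r = -0.5800/0.05 = -11.6000
ω₂ (FR) = (vx + vy + k·ωz)/r = -0.2200/0.05 = -4.4000
ω₃ (RL) = (vx + vy − k·ωz)/r = -1.4800/0.05 = -29.6000
ω₄ (RR) = (vx − vy + k·ωz)/r = 0.6800/0.05 = 13.6000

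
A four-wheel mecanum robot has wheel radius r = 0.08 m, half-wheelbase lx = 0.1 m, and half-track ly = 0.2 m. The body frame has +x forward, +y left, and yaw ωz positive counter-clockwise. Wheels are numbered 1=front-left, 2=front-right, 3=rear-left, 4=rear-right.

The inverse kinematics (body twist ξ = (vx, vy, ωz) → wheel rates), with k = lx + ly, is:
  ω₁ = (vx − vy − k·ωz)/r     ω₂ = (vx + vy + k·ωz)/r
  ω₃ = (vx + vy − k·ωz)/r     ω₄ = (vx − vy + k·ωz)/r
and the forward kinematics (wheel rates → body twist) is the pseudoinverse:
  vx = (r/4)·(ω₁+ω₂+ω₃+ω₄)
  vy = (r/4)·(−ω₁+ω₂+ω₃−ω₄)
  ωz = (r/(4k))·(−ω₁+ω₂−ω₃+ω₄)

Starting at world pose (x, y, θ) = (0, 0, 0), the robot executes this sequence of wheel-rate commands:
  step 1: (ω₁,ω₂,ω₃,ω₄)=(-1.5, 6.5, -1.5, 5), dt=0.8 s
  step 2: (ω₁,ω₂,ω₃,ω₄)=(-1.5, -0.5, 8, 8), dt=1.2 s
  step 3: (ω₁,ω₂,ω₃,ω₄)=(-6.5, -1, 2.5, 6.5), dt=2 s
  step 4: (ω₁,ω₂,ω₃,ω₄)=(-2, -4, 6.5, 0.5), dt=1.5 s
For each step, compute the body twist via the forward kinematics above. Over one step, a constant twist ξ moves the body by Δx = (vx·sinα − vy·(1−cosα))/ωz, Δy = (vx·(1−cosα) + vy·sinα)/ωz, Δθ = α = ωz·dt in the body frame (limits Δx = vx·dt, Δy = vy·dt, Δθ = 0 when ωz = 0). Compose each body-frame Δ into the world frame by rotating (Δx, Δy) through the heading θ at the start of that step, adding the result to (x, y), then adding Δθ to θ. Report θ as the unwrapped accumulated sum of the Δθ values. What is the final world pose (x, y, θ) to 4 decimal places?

(0.1564, 0.4043, 1.3200)

step 1: ξ=(vx,vy,ωz)=(0.1700, 0.0300, 0.9667), dt=0.8 → body Δ=(0.1140, 0.0717, 0.7733) → world pose (0.1140, 0.0717, 0.7733)
step 2: ξ=(vx,vy,ωz)=(0.2800, 0.0200, 0.0667), dt=1.2 → body Δ=(0.3347, 0.0374, 0.0800) → world pose (0.3274, 0.3322, 0.8533)
step 3: ξ=(vx,vy,ωz)=(0.0300, 0.0300, 0.6333), dt=2.0 → body Δ=(0.0120, 0.0784, 1.2667) → world pose (0.2762, 0.3928, 2.1200)
step 4: ξ=(vx,vy,ωz)=(0.0200, 0.0800, -0.5333), dt=1.5 → body Δ=(0.0724, 0.0962, -0.8000) → world pose (0.1564, 0.4043, 1.3200)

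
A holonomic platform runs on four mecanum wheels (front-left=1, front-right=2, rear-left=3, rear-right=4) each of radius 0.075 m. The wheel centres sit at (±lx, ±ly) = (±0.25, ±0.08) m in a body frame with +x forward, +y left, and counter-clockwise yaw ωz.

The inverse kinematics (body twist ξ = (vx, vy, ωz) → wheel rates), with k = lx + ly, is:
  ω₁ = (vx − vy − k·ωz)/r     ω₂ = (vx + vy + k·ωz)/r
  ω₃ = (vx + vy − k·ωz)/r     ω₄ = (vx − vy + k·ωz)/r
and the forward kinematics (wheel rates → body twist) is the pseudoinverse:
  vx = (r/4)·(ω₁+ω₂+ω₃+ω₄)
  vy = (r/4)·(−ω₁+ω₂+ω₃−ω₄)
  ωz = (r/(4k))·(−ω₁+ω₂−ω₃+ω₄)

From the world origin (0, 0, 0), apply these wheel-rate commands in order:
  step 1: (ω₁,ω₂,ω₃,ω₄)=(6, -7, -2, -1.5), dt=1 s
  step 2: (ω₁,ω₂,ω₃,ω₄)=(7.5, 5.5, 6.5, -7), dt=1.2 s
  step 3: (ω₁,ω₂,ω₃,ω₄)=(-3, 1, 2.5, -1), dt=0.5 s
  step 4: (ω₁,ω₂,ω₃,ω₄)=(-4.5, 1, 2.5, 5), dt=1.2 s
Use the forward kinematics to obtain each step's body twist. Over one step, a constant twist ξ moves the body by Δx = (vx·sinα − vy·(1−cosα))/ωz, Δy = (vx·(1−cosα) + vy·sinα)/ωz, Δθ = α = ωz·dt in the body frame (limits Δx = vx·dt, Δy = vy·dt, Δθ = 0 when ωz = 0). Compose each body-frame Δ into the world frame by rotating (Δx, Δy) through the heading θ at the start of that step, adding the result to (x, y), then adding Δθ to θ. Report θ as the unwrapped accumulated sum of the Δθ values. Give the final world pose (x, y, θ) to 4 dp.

(0.3016, -0.4679, -1.2074)

step 1: ξ=(vx,vy,ωz)=(-0.0844, -0.2531, -0.7102), dt=1.0 → body Δ=(-0.1636, -0.2037, -0.7102) → world pose (-0.1636, -0.2037, -0.7102)
step 2: ξ=(vx,vy,ωz)=(0.2344, 0.2156, -0.8807), dt=1.2 → body Δ=(0.3562, 0.0779, -1.0568) → world pose (0.1573, -0.3768, -1.7670)
step 3: ξ=(vx,vy,ωz)=(-0.0094, 0.1406, 0.0284), dt=0.5 → body Δ=(-0.0052, 0.0703, 0.0142) → world pose (0.2272, -0.3854, -1.7528)
step 4: ξ=(vx,vy,ωz)=(0.0750, 0.0562, 0.4545), dt=1.2 → body Δ=(0.0676, 0.0881, 0.5455) → world pose (0.3016, -0.4679, -1.2074)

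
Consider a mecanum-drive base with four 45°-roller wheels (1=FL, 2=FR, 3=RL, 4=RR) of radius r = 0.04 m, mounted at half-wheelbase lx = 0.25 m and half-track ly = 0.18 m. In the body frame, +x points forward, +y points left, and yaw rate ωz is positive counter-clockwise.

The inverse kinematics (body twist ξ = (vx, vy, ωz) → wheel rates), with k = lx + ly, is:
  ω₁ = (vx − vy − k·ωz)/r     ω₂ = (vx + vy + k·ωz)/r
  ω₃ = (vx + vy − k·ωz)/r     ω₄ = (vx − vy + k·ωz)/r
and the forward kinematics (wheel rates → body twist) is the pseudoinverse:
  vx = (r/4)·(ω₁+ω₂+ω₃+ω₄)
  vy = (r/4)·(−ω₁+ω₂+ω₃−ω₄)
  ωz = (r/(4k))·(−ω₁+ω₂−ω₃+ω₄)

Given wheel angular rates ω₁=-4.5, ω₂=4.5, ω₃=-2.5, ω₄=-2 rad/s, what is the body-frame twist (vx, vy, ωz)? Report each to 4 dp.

k = lx + ly = 0.25 + 0.18 = 0.4300
ω₁+ω₂+ω₃+ω₄ = -4.5000  →  vx = (0.04/4)·-4.5000 = -0.0450
−ω₁+ω₂+ω₃−ω₄ = 8.5000  →  vy = (0.04/4)·8.5000 = 0.0850
−ω₁+ω₂−ω₃+ω₄ = 9.5000  →  ωz = (0.04/1.7200)·9.5000 = 0.2209

(-0.0450, 0.0850, 0.2209)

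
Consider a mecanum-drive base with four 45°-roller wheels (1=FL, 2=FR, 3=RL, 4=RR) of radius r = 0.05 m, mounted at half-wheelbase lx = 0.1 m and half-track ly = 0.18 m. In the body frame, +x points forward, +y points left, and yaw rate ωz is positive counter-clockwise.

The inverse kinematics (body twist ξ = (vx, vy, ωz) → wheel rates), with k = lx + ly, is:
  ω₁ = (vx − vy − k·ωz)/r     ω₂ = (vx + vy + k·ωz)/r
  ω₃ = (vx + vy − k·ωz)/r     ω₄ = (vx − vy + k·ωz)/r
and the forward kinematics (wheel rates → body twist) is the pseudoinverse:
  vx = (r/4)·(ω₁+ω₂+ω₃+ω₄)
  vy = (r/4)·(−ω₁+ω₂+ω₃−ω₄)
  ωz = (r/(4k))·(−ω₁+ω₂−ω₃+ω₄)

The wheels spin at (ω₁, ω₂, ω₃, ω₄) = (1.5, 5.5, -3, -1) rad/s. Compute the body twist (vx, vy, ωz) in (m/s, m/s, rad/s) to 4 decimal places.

(0.0375, 0.0250, 0.2679)

k = lx + ly = 0.1 + 0.18 = 0.2800
ω₁+ω₂+ω₃+ω₄ = 3.0000  →  vx = (0.05/4)·3.0000 = 0.0375
−ω₁+ω₂+ω₃−ω₄ = 2.0000  →  vy = (0.05/4)·2.0000 = 0.0250
−ω₁+ω₂−ω₃+ω₄ = 6.0000  →  ωz = (0.05/1.1200)·6.0000 = 0.2679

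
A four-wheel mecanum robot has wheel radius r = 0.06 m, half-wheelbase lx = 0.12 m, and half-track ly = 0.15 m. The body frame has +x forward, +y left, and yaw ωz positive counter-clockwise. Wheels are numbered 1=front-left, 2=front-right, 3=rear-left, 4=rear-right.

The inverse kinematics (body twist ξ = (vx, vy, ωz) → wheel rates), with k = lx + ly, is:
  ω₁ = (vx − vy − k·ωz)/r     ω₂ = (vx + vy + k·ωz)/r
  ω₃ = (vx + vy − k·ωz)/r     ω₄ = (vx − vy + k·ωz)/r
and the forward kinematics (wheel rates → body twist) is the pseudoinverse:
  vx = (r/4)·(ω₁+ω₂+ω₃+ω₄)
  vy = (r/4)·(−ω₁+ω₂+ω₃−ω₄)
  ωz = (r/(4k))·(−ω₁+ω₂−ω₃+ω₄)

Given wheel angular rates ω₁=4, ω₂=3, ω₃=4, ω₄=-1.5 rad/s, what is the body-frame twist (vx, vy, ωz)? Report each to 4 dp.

(0.1425, 0.0675, -0.3611)

k = lx + ly = 0.12 + 0.15 = 0.2700
ω₁+ω₂+ω₃+ω₄ = 9.5000  →  vx = (0.06/4)·9.5000 = 0.1425
−ω₁+ω₂+ω₃−ω₄ = 4.5000  →  vy = (0.06/4)·4.5000 = 0.0675
−ω₁+ω₂−ω₃+ω₄ = -6.5000  →  ωz = (0.06/1.0800)·-6.5000 = -0.3611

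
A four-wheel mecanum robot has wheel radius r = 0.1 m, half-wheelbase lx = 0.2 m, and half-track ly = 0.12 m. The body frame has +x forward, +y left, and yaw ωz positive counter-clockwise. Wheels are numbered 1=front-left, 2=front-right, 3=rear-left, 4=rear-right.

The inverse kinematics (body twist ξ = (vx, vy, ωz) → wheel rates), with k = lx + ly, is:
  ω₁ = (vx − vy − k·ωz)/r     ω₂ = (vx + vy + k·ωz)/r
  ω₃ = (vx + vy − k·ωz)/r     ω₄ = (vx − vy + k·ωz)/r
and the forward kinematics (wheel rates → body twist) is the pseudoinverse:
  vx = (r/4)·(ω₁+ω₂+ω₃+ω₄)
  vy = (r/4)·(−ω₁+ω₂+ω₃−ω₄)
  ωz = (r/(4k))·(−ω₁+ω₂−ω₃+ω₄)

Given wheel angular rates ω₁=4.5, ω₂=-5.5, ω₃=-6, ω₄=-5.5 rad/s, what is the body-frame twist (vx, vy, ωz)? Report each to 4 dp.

(-0.3125, -0.2625, -0.7422)

k = lx + ly = 0.2 + 0.12 = 0.3200
ω₁+ω₂+ω₃+ω₄ = -12.5000  →  vx = (0.1/4)·-12.5000 = -0.3125
−ω₁+ω₂+ω₃−ω₄ = -10.5000  →  vy = (0.1/4)·-10.5000 = -0.2625
−ω₁+ω₂−ω₃+ω₄ = -9.5000  →  ωz = (0.1/1.2800)·-9.5000 = -0.7422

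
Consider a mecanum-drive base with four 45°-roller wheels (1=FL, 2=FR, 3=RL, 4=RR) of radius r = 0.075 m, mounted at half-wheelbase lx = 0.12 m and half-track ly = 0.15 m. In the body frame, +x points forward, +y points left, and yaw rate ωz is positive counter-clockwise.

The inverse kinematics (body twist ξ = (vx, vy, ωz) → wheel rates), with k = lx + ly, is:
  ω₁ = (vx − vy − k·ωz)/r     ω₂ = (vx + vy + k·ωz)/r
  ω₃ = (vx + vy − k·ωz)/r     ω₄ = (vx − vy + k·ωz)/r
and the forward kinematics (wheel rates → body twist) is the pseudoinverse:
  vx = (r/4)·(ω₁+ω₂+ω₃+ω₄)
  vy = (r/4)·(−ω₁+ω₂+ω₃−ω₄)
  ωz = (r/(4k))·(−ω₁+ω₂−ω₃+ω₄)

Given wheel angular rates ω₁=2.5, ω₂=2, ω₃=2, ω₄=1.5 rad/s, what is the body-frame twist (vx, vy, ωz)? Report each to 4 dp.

k = lx + ly = 0.12 + 0.15 = 0.2700
ω₁+ω₂+ω₃+ω₄ = 8.0000  →  vx = (0.075/4)·8.0000 = 0.1500
−ω₁+ω₂+ω₃−ω₄ = 0.0000  →  vy = (0.075/4)·0.0000 = 0.0000
−ω₁+ω₂−ω₃+ω₄ = -1.0000  →  ωz = (0.075/1.0800)·-1.0000 = -0.0694

(0.1500, 0.0000, -0.0694)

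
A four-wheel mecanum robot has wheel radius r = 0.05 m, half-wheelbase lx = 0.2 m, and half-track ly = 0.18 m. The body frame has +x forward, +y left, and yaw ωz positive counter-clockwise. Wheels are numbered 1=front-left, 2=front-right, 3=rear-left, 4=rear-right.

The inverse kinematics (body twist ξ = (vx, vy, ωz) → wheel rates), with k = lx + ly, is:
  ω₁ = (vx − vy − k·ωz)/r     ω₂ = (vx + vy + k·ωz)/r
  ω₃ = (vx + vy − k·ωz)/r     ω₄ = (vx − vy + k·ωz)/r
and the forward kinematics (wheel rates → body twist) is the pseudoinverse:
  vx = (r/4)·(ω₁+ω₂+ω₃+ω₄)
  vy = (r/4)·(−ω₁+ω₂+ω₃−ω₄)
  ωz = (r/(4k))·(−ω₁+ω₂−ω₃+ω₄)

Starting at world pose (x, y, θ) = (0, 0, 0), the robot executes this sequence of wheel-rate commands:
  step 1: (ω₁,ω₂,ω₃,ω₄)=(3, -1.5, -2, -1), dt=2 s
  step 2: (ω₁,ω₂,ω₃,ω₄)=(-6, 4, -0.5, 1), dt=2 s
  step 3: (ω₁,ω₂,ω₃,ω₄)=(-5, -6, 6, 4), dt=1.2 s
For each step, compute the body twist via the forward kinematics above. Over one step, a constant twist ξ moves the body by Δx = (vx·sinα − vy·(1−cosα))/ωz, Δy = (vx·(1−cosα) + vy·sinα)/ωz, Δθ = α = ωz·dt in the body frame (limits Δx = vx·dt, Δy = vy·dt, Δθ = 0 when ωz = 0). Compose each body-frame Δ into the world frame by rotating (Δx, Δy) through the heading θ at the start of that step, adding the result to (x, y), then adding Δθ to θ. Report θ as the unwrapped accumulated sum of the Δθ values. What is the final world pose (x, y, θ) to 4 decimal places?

(-0.1399, 0.0744, 0.4079)

step 1: ξ=(vx,vy,ωz)=(-0.0187, -0.0688, -0.1151), dt=2.0 → body Δ=(-0.0529, -0.1320, -0.2303) → world pose (-0.0529, -0.1320, -0.2303)
step 2: ξ=(vx,vy,ωz)=(-0.0188, 0.1063, 0.3783), dt=2.0 → body Δ=(-0.1106, 0.1793, 0.7566) → world pose (-0.1197, 0.0678, 0.5263)
step 3: ξ=(vx,vy,ωz)=(-0.0125, 0.0125, -0.0987), dt=1.2 → body Δ=(-0.0141, 0.0159, -0.1184) → world pose (-0.1399, 0.0744, 0.4079)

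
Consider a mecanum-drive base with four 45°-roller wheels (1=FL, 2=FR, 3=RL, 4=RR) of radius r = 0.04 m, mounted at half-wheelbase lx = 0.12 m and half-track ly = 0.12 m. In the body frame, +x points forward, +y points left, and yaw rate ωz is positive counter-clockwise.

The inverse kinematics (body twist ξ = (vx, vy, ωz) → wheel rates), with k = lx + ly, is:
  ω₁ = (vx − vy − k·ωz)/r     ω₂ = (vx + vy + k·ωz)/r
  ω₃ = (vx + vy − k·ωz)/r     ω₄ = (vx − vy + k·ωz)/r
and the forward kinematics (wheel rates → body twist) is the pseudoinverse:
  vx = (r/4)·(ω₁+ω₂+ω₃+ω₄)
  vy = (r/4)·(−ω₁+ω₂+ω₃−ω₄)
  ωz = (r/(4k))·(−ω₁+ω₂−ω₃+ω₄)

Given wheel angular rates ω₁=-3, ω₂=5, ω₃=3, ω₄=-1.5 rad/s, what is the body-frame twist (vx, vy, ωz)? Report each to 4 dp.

k = lx + ly = 0.12 + 0.12 = 0.2400
ω₁+ω₂+ω₃+ω₄ = 3.5000  →  vx = (0.04/4)·3.5000 = 0.0350
−ω₁+ω₂+ω₃−ω₄ = 12.5000  →  vy = (0.04/4)·12.5000 = 0.1250
−ω₁+ω₂−ω₃+ω₄ = 3.5000  →  ωz = (0.04/0.9600)·3.5000 = 0.1458

(0.0350, 0.1250, 0.1458)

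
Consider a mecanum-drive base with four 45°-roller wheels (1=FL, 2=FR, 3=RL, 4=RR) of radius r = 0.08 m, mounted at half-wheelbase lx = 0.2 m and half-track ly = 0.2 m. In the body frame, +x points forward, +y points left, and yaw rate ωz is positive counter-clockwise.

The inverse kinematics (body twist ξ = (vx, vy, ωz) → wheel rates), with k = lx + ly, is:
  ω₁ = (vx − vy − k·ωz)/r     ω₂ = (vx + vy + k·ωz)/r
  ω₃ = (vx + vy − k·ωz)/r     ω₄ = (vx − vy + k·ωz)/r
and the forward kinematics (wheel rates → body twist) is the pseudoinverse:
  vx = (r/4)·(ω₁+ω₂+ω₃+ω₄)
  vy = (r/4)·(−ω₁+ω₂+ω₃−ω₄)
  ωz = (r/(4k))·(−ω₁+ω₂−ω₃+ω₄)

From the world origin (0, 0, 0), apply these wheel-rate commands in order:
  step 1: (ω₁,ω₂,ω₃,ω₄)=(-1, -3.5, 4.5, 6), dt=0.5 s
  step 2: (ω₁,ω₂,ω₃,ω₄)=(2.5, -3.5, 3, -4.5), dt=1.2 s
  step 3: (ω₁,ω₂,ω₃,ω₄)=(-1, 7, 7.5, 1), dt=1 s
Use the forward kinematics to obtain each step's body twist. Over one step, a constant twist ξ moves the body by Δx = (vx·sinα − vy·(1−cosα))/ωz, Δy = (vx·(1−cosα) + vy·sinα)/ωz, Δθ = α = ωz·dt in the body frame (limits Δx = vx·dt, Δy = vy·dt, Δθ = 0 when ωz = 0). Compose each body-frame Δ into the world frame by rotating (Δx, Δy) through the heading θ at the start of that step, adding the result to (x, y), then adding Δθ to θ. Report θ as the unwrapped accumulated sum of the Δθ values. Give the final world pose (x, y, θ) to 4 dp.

(0.4310, 0.0105, -0.7600)

step 1: ξ=(vx,vy,ωz)=(0.1200, -0.0800, -0.0500), dt=0.5 → body Δ=(0.0595, -0.0407, -0.0250) → world pose (0.0595, -0.0407, -0.0250)
step 2: ξ=(vx,vy,ωz)=(-0.0500, 0.0300, -0.6750), dt=1.2 → body Δ=(-0.0399, 0.0552, -0.8100) → world pose (0.0210, 0.0154, -0.8350)
step 3: ξ=(vx,vy,ωz)=(0.2900, 0.2900, 0.0750), dt=1.0 → body Δ=(0.2789, 0.3006, 0.0750) → world pose (0.4310, 0.0105, -0.7600)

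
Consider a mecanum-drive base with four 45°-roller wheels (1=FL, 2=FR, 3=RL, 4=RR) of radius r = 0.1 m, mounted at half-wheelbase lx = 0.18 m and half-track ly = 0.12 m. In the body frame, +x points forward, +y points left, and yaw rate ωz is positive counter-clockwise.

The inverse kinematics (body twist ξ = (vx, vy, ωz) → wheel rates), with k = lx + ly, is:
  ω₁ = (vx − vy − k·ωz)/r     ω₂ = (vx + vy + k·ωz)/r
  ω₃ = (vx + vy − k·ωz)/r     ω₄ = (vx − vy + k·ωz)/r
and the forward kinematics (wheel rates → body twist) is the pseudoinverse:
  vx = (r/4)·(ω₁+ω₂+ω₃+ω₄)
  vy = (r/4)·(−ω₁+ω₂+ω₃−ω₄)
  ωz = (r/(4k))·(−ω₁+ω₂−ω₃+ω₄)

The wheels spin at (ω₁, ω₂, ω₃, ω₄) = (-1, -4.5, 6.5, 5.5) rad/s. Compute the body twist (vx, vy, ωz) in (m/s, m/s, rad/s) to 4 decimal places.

k = lx + ly = 0.18 + 0.12 = 0.3000
ω₁+ω₂+ω₃+ω₄ = 6.5000  →  vx = (0.1/4)·6.5000 = 0.1625
−ω₁+ω₂+ω₃−ω₄ = -2.5000  →  vy = (0.1/4)·-2.5000 = -0.0625
−ω₁+ω₂−ω₃+ω₄ = -4.5000  →  ωz = (0.1/1.2000)·-4.5000 = -0.3750

(0.1625, -0.0625, -0.3750)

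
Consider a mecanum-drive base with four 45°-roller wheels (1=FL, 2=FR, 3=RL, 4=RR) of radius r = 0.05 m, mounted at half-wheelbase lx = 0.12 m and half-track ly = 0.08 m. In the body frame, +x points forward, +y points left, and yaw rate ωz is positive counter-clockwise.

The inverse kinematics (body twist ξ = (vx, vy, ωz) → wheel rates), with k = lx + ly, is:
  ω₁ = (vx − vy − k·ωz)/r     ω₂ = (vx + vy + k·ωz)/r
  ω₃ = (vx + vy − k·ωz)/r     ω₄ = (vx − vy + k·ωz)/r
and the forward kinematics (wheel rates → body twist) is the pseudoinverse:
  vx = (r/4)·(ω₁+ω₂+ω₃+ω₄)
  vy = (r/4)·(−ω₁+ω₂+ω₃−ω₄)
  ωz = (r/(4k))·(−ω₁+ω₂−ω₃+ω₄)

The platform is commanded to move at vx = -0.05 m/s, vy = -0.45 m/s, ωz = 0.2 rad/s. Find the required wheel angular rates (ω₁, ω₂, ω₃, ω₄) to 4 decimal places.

(7.2000, -9.2000, -10.8000, 8.8000)

k = lx + ly = 0.12 + 0.08 = 0.2000;  k·ωz = 0.2000·0.2 = 0.0400
ω₁ (FL) = (vx − vy − k·ωz)/r = 0.3600/0.05 = 7.2000
ω₂ (FR) = (vx + vy + k·ωz)/r = -0.4600/0.05 = -9.2000
ω₃ (RL) = (vx + vy − k·ωz)/r = -0.5400/0.05 = -10.8000
ω₄ (RR) = (vx − vy + k·ωz)/r = 0.4400/0.05 = 8.8000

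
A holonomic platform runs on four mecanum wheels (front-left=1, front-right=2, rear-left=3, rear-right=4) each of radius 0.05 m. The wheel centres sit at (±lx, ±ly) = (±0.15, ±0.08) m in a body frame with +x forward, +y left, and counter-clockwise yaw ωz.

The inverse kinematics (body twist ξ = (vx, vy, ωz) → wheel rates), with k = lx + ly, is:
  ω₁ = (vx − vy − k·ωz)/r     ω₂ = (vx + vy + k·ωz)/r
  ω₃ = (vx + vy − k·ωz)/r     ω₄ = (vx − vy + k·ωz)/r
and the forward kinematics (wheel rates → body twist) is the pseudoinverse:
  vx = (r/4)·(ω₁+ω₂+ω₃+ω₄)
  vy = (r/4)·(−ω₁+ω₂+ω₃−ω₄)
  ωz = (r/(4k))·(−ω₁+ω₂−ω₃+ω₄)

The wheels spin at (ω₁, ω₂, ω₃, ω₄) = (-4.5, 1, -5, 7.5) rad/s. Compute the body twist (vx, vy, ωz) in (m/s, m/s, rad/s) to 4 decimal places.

(-0.0125, -0.0875, 0.9783)

k = lx + ly = 0.15 + 0.08 = 0.2300
ω₁+ω₂+ω₃+ω₄ = -1.0000  →  vx = (0.05/4)·-1.0000 = -0.0125
−ω₁+ω₂+ω₃−ω₄ = -7.0000  →  vy = (0.05/4)·-7.0000 = -0.0875
−ω₁+ω₂−ω₃+ω₄ = 18.0000  →  ωz = (0.05/0.9200)·18.0000 = 0.9783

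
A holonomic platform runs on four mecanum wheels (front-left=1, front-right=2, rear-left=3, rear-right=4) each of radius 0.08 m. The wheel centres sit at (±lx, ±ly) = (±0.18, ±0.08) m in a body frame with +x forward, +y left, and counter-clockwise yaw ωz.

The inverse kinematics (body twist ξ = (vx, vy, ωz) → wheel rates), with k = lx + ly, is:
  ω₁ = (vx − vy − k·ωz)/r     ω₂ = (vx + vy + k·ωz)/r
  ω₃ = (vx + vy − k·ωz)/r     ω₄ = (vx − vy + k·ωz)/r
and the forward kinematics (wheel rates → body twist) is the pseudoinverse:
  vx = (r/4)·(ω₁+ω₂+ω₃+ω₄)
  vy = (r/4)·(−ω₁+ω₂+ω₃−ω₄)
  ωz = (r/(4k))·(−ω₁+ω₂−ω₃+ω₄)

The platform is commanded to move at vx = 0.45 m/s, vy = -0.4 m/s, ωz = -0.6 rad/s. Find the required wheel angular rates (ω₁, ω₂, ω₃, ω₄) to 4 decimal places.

k = lx + ly = 0.18 + 0.08 = 0.2600;  k·ωz = 0.2600·-0.6 = -0.1560
ω₁ (FL) = (vx − vy − k·ωz)/r = 1.0060/0.08 = 12.5750
ω₂ (FR) = (vx + vy + k·ωz)/r = -0.1060/0.08 = -1.3250
ω₃ (RL) = (vx + vy − k·ωz)/r = 0.2060/0.08 = 2.5750
ω₄ (RR) = (vx − vy + k·ωz)/r = 0.6940/0.08 = 8.6750

(12.5750, -1.3250, 2.5750, 8.6750)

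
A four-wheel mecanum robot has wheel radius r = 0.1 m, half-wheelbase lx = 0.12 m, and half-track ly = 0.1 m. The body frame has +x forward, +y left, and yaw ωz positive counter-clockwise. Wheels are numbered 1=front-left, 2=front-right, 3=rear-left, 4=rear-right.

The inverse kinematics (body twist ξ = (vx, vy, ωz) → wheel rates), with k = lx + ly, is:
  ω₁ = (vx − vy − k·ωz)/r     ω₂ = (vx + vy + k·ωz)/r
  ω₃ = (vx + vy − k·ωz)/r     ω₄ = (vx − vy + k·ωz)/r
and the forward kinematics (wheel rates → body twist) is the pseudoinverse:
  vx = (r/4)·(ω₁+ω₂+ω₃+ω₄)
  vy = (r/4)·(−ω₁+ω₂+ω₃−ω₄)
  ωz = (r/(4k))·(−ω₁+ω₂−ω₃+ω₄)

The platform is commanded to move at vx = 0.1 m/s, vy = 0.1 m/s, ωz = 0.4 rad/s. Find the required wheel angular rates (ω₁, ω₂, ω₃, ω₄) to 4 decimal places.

(-0.8800, 2.8800, 1.1200, 0.8800)

k = lx + ly = 0.12 + 0.1 = 0.2200;  k·ωz = 0.2200·0.4 = 0.0880
ω₁ (FL) = (vx − vy − k·ωz)/r = -0.0880/0.1 = -0.8800
ω₂ (FR) = (vx + vy + k·ωz)/r = 0.2880/0.1 = 2.8800
ω₃ (RL) = (vx + vy − k·ωz)/r = 0.1120/0.1 = 1.1200
ω₄ (RR) = (vx − vy + k·ωz)/r = 0.0880/0.1 = 0.8800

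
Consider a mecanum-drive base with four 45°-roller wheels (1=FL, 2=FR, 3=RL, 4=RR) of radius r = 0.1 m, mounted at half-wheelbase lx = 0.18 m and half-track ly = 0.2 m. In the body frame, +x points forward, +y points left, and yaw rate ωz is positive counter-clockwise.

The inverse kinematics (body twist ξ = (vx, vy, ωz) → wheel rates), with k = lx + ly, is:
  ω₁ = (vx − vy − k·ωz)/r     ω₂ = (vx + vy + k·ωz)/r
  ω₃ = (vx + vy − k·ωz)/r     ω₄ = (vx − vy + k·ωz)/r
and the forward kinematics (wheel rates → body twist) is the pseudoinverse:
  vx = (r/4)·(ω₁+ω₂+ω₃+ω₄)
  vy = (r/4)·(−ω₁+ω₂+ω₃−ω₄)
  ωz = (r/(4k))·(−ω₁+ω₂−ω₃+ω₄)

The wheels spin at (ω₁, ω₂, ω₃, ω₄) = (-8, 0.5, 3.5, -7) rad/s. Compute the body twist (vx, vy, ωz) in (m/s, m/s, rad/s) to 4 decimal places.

k = lx + ly = 0.18 + 0.2 = 0.3800
ω₁+ω₂+ω₃+ω₄ = -11.0000  →  vx = (0.1/4)·-11.0000 = -0.2750
−ω₁+ω₂+ω₃−ω₄ = 19.0000  →  vy = (0.1/4)·19.0000 = 0.4750
−ω₁+ω₂−ω₃+ω₄ = -2.0000  →  ωz = (0.1/1.5200)·-2.0000 = -0.1316

(-0.2750, 0.4750, -0.1316)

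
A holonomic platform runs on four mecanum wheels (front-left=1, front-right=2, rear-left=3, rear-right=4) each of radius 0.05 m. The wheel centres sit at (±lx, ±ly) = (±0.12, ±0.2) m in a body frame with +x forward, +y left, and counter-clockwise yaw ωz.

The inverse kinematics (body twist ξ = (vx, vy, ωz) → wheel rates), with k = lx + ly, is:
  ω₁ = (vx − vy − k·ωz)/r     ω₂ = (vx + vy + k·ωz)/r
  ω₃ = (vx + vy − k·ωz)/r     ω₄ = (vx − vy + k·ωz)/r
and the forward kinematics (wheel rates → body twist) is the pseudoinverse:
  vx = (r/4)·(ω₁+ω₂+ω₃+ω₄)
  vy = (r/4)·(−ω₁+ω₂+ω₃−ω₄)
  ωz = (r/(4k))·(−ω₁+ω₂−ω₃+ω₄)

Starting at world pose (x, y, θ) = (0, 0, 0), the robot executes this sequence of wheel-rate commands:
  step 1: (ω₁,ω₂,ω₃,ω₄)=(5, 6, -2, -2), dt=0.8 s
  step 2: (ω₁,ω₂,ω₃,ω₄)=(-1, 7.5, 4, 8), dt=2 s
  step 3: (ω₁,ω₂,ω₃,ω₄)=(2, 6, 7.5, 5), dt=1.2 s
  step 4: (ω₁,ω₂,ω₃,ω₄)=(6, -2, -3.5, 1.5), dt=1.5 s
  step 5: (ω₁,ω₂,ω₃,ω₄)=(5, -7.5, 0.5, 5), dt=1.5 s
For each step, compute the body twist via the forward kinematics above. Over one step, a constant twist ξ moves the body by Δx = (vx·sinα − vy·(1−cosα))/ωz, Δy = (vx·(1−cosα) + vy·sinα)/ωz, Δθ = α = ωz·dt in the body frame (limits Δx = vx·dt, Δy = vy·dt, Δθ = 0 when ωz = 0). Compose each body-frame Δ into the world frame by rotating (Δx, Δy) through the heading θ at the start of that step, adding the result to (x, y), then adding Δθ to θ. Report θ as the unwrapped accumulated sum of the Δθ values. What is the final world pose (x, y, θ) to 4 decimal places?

(0.9360, 0.3246, 0.4336)

step 1: ξ=(vx,vy,ωz)=(0.0875, 0.0125, 0.0391), dt=0.8 → body Δ=(0.0698, 0.0111, 0.0312) → world pose (0.0698, 0.0111, 0.0312)
step 2: ξ=(vx,vy,ωz)=(0.2313, 0.0562, 0.4883), dt=2.0 → body Δ=(0.3417, 0.3039, 0.9766) → world pose (0.4019, 0.3255, 1.0078)
step 3: ξ=(vx,vy,ωz)=(0.2563, 0.0813, 0.0586), dt=1.2 → body Δ=(0.3038, 0.1082, 0.0703) → world pose (0.4725, 0.6402, 1.0781)
step 4: ξ=(vx,vy,ωz)=(0.0250, -0.1625, -0.1172), dt=1.5 → body Δ=(0.0159, -0.2458, -0.1758) → world pose (0.6966, 0.5380, 0.9023)
step 5: ξ=(vx,vy,ωz)=(0.0375, -0.2125, -0.3125), dt=1.5 → body Δ=(-0.0191, -0.3201, -0.4688) → world pose (0.9360, 0.3246, 0.4336)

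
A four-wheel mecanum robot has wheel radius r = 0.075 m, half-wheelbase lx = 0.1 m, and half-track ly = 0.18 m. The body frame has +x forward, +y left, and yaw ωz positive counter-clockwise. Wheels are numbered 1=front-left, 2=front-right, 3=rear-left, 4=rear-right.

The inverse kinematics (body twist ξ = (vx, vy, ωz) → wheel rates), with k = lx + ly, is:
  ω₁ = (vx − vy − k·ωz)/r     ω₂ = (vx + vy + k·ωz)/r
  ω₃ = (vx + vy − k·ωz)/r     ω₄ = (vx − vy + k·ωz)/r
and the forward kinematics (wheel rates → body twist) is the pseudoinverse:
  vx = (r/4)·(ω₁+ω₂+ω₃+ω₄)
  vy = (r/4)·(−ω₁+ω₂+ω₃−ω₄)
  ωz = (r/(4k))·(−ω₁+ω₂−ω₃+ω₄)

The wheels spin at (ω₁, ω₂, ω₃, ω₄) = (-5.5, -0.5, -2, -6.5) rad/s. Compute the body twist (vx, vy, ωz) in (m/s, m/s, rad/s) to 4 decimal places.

k = lx + ly = 0.1 + 0.18 = 0.2800
ω₁+ω₂+ω₃+ω₄ = -14.5000  →  vx = (0.075/4)·-14.5000 = -0.2719
−ω₁+ω₂+ω₃−ω₄ = 9.5000  →  vy = (0.075/4)·9.5000 = 0.1781
−ω₁+ω₂−ω₃+ω₄ = 0.5000  →  ωz = (0.075/1.1200)·0.5000 = 0.0335

(-0.2719, 0.1781, 0.0335)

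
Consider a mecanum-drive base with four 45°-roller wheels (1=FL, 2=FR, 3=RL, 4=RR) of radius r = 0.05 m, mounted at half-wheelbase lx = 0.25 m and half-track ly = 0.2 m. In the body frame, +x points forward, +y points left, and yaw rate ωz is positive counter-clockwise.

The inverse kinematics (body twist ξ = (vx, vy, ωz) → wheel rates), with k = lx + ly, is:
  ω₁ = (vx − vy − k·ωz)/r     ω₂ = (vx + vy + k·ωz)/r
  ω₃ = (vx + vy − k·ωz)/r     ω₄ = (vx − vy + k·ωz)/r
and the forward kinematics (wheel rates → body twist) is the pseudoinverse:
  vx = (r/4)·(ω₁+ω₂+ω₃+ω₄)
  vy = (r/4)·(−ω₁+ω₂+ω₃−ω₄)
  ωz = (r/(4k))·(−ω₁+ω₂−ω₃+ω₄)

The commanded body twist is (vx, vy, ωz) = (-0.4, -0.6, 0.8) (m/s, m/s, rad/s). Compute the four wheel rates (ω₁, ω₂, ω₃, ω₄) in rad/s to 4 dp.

k = lx + ly = 0.25 + 0.2 = 0.4500;  k·ωz = 0.4500·0.8 = 0.3600
ω₁ (FL) = (vx − vy − k·ωz)/r = -0.1600/0.05 = -3.2000
ω₂ (FR) = (vx + vy + k·ωz)/r = -0.6400/0.05 = -12.8000
ω₃ (RL) = (vx + vy − k·ωz)/r = -1.3600/0.05 = -27.2000
ω₄ (RR) = (vx − vy + k·ωz)/r = 0.5600/0.05 = 11.2000

(-3.2000, -12.8000, -27.2000, 11.2000)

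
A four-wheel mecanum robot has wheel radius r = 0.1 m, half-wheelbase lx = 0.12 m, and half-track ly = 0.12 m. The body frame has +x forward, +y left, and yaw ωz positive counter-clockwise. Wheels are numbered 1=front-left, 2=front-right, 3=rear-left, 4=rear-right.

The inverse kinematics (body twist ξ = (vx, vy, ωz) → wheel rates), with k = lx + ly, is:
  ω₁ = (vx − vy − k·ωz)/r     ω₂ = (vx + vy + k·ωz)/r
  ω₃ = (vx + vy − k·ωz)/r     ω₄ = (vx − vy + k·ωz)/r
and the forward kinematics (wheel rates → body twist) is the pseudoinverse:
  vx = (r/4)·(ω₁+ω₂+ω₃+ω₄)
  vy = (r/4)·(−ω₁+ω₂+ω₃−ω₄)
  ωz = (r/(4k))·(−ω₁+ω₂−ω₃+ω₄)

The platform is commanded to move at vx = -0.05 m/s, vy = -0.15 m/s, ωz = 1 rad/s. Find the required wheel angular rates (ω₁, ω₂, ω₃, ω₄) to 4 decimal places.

k = lx + ly = 0.12 + 0.12 = 0.2400;  k·ωz = 0.2400·1 = 0.2400
ω₁ (FL) = (vx − vy − k·ωz)/r = -0.1400/0.1 = -1.4000
ω₂ (FR) = (vx + vy + k·ωz)/r = 0.0400/0.1 = 0.4000
ω₃ (RL) = (vx + vy − k·ωz)/r = -0.4400/0.1 = -4.4000
ω₄ (RR) = (vx − vy + k·ωz)/r = 0.3400/0.1 = 3.4000

(-1.4000, 0.4000, -4.4000, 3.4000)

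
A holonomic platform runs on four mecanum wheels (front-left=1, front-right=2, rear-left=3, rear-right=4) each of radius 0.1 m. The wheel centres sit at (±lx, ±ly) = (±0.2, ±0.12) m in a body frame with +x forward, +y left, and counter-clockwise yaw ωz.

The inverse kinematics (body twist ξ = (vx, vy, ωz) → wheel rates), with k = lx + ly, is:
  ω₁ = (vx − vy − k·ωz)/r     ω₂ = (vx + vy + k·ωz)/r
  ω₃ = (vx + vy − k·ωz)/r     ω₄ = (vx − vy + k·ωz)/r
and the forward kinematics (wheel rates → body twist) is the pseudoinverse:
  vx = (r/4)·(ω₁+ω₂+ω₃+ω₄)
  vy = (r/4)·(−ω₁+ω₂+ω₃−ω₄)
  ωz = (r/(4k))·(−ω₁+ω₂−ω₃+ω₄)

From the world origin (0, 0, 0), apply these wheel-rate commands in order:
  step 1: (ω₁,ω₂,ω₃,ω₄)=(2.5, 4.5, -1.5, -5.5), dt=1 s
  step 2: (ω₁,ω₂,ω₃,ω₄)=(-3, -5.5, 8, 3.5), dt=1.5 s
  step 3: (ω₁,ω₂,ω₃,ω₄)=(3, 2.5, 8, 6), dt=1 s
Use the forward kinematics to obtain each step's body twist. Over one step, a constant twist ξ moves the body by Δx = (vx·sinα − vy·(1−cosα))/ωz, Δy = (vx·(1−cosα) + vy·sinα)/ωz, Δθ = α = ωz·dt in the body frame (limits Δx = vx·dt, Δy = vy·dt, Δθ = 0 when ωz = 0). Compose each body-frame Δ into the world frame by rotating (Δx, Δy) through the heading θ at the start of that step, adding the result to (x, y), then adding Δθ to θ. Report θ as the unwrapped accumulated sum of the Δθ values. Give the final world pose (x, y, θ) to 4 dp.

step 1: ξ=(vx,vy,ωz)=(0.0000, 0.1500, -0.1562), dt=1.0 → body Δ=(0.0117, 0.1494, -0.1562) → world pose (0.0117, 0.1494, -0.1562)
step 2: ξ=(vx,vy,ωz)=(0.0750, 0.0500, -0.5469), dt=1.5 → body Δ=(0.1294, 0.0233, -0.8203) → world pose (0.1431, 0.1522, -0.9766)
step 3: ξ=(vx,vy,ωz)=(0.4875, 0.0375, -0.1953), dt=1.0 → body Δ=(0.4881, -0.0102, -0.1953) → world pose (0.4079, -0.2579, -1.1719)

(0.4079, -0.2579, -1.1719)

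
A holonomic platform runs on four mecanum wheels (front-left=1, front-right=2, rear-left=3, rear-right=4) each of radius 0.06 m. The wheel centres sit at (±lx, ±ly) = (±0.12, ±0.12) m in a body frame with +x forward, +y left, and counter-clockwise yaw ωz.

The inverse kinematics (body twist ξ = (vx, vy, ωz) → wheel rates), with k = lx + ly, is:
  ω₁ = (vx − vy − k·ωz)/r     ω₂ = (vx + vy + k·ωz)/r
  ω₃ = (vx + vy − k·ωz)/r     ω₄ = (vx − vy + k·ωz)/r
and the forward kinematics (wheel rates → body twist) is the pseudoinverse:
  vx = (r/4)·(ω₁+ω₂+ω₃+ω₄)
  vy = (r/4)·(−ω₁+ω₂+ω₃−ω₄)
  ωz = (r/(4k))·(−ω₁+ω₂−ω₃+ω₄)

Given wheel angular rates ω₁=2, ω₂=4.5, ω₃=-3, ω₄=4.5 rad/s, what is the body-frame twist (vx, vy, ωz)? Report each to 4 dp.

k = lx + ly = 0.12 + 0.12 = 0.2400
ω₁+ω₂+ω₃+ω₄ = 8.0000  →  vx = (0.06/4)·8.0000 = 0.1200
−ω₁+ω₂+ω₃−ω₄ = -5.0000  →  vy = (0.06/4)·-5.0000 = -0.0750
−ω₁+ω₂−ω₃+ω₄ = 10.0000  →  ωz = (0.06/0.9600)·10.0000 = 0.6250

(0.1200, -0.0750, 0.6250)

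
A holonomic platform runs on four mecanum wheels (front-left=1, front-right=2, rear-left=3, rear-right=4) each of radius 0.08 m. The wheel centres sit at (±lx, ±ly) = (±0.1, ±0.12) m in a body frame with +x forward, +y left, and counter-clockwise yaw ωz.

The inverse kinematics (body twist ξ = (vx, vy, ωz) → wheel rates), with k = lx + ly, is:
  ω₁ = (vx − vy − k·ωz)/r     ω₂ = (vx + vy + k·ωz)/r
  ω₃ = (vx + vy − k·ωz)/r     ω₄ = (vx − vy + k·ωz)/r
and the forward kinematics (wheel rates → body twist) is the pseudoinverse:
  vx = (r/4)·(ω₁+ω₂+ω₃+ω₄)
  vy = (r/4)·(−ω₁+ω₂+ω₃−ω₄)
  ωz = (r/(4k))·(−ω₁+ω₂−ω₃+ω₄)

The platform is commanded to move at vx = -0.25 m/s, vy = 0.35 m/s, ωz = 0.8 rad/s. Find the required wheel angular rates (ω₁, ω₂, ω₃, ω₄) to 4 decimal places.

k = lx + ly = 0.1 + 0.12 = 0.2200;  k·ωz = 0.2200·0.8 = 0.1760
ω₁ (FL) = (vx − vy − k·ωz)/r = -0.7760/0.08 = -9.7000
ω₂ (FR) = (vx + vy + k·ωz)/r = 0.2760/0.08 = 3.4500
ω₃ (RL) = (vx + vy − k·ωz)/r = -0.0760/0.08 = -0.9500
ω₄ (RR) = (vx − vy + k·ωz)/r = -0.4240/0.08 = -5.3000

(-9.7000, 3.4500, -0.9500, -5.3000)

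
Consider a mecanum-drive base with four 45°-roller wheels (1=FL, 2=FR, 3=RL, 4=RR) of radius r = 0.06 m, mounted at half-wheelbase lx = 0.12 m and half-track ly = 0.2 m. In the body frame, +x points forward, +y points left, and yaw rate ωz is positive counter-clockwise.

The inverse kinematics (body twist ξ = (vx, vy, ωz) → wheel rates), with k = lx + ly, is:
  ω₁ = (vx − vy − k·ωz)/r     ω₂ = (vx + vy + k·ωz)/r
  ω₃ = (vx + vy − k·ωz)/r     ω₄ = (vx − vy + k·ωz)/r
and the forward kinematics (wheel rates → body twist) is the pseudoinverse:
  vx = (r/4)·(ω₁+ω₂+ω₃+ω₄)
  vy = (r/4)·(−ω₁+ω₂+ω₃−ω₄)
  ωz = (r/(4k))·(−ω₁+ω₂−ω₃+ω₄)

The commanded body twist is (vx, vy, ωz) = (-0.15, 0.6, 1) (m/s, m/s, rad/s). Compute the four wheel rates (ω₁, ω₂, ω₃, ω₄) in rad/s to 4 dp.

(-17.8333, 12.8333, 2.1667, -7.1667)

k = lx + ly = 0.12 + 0.2 = 0.3200;  k·ωz = 0.3200·1 = 0.3200
ω₁ (FL) = (vx − vy − k·ωz)/r = -1.0700/0.06 = -17.8333
ω₂ (FR) = (vx + vy + k·ωz)/r = 0.7700/0.06 = 12.8333
ω₃ (RL) = (vx + vy − k·ωz)/r = 0.1300/0.06 = 2.1667
ω₄ (RR) = (vx − vy + k·ωz)/r = -0.4300/0.06 = -7.1667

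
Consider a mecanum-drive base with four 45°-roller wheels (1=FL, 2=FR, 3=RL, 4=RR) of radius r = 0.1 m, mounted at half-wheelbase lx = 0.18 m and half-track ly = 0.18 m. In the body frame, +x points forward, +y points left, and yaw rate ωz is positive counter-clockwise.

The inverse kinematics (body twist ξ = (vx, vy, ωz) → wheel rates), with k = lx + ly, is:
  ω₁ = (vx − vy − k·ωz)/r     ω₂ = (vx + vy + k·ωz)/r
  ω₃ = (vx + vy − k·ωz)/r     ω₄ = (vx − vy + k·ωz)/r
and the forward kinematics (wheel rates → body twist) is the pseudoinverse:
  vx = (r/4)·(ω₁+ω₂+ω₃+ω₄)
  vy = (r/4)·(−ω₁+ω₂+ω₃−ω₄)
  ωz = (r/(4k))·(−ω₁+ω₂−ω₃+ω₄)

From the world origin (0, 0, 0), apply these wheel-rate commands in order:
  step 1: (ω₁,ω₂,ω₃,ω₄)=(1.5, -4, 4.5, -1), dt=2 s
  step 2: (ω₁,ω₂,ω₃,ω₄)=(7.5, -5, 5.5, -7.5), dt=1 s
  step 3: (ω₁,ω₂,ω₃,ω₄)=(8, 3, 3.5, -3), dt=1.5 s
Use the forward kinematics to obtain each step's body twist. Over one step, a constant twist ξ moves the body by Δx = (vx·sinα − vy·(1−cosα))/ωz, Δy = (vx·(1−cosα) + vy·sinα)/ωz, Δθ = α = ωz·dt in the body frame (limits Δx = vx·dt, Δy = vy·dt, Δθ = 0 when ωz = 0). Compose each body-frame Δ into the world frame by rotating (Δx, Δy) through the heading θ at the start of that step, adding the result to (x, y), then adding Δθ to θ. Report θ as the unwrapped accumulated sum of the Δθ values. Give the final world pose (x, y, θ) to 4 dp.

(-0.2999, 0.1932, -4.4965)

step 1: ξ=(vx,vy,ωz)=(0.0250, 0.0000, -0.7639), dt=2.0 → body Δ=(0.0327, -0.0313, -1.5278) → world pose (0.0327, -0.0313, -1.5278)
step 2: ξ=(vx,vy,ωz)=(0.0125, 0.0125, -1.7708), dt=1.0 → body Δ=(0.0154, -0.0015, -1.7708) → world pose (0.0318, -0.0468, -3.2986)
step 3: ξ=(vx,vy,ωz)=(0.2875, 0.0375, -0.7986), dt=1.5 → body Δ=(0.3651, -0.1851, -1.1979) → world pose (-0.2999, 0.1932, -4.4965)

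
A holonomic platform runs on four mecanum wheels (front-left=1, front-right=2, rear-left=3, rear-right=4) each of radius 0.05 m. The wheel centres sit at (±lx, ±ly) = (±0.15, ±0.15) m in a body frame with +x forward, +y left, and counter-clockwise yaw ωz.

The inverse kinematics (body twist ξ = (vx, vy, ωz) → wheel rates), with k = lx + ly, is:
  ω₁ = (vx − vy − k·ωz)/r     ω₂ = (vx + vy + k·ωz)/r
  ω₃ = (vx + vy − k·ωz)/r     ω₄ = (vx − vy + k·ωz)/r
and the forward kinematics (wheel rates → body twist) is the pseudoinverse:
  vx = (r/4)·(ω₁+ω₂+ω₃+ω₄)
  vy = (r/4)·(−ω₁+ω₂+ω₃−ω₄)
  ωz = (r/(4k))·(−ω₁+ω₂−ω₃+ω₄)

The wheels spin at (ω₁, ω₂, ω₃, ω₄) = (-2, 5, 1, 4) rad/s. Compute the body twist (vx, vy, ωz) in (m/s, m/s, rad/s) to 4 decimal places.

k = lx + ly = 0.15 + 0.15 = 0.3000
ω₁+ω₂+ω₃+ω₄ = 8.0000  →  vx = (0.05/4)·8.0000 = 0.1000
−ω₁+ω₂+ω₃−ω₄ = 4.0000  →  vy = (0.05/4)·4.0000 = 0.0500
−ω₁+ω₂−ω₃+ω₄ = 10.0000  →  ωz = (0.05/1.2000)·10.0000 = 0.4167

(0.1000, 0.0500, 0.4167)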